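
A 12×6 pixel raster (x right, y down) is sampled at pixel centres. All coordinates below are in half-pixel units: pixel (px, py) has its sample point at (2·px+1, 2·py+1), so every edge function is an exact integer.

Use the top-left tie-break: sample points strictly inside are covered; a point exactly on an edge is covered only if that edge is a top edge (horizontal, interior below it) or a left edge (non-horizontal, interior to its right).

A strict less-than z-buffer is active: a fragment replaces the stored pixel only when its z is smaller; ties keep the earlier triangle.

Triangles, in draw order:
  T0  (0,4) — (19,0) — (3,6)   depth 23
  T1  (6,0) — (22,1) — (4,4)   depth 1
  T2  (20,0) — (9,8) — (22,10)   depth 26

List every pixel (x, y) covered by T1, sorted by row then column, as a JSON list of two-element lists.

T0:
  2·area = 50
  edge (0, 4)→(19, 0): d=(19,-4) top-left  bias=+0
  edge (19, 0)→(3, 6): d=(-16,6) right/bottom  bias=-1
  edge (3, 6)→(0, 4): d=(-3,-2) top-left  bias=+0
    (7,0)@(15, 1): e=[3,8,39] → X
    (8,0)@(17, 1): e=[11,-4,43] → .
    (2,1)@(5, 3): e=[1,36,13] → X
    (3,1)@(7, 3): e=[9,24,17] → X
    (4,1)@(9, 3): e=[17,12,21] → X
    (5,1)@(11, 3): e=[25,0,25] → .  [on edge]
    (7,1)@(15, 3): e=[41,-24,33] → .
    (1,2)@(3, 5): e=[31,16,3] → X
    (3,2)@(7, 5): e=[47,-8,11] → .
    (4,2)@(9, 5): e=[55,-20,15] → .
    (1,3)@(3, 7): e=[69,-16,-3] → .
    (2,3)@(5, 7): e=[77,-28,1] → .
  covered (6 px):
    . . . . . . . X . . . .
    . . X X X . . . . . . .
    . X X . . . . . . . . .
    . . . . . . . . . . . .
    . . . . . . . . . . . .
    . . . . . . . . . . . .
T1:
  2·area = 66
  edge (6, 0)→(22, 1): d=(16,1) right/bottom  bias=-1
  edge (22, 1)→(4, 4): d=(-18,3) right/bottom  bias=-1
  edge (4, 4)→(6, 0): d=(2,-4) top-left  bias=+0
    (3,0)@(7, 1): e=[15,45,6] → X
    (4,0)@(9, 1): e=[13,39,14] → X
    (5,0)@(11, 1): e=[11,33,22] → X
    (6,0)@(13, 1): e=[9,27,30] → X
    (7,0)@(15, 1): e=[7,21,38] → X
    (8,0)@(17, 1): e=[5,15,46] → X
    (9,0)@(19, 1): e=[3,9,54] → X
    (10,0)@(21, 1): e=[1,3,62] → X
    (11,0)@(23, 1): e=[-1,-3,70] → .
    (2,1)@(5, 3): e=[49,15,2] → X
    (5,1)@(11, 3): e=[43,-3,26] → .
    (6,1)@(13, 3): e=[41,-9,34] → .
  covered (11 px):
    . . . X X X X X X X X .
    . . X X X . . . . . . .
    . . . . . . . . . . . .
    . . . . . . . . . . . .
    . . . . . . . . . . . .
    . . . . . . . . . . . .
T2:
  2·area = 126  (B↔C swapped to make it positive)
  edge (20, 0)→(22, 10): d=(2,10) right/bottom  bias=-1
  edge (22, 10)→(9, 8): d=(-13,-2) top-left  bias=+0
  edge (9, 8)→(20, 0): d=(11,-8) top-left  bias=+0
    (9,0)@(19, 1): e=[12,111,3] → X
    (10,0)@(21, 1): e=[-8,115,19] → .
    (8,1)@(17, 3): e=[36,81,9] → X
    (10,1)@(21, 3): e=[-4,89,41] → .
    (7,2)@(15, 5): e=[60,51,15] → X
    (10,2)@(21, 5): e=[0,63,63] → .  [on edge]
    (5,3)@(11, 7): e=[104,17,5] → X
    (6,3)@(13, 7): e=[84,21,21] → X
    (10,3)@(21, 7): e=[4,37,85] → X
    (11,3)@(23, 7): e=[-16,41,101] → .
    (5,4)@(11, 9): e=[108,-9,27] → .
    (6,4)@(13, 9): e=[88,-5,43] → .
  covered (15 px):
    . . . . . . . . . X . .
    . . . . . . . . X X . .
    . . . . . . . X X X . .
    . . . . . X X X X X X .
    . . . . . . . . X X X .
    . . . . . . . . . . . .

Final: [[3,0],[4,0],[5,0],[6,0],[7,0],[8,0],[9,0],[10,0],[2,1],[3,1],[4,1]]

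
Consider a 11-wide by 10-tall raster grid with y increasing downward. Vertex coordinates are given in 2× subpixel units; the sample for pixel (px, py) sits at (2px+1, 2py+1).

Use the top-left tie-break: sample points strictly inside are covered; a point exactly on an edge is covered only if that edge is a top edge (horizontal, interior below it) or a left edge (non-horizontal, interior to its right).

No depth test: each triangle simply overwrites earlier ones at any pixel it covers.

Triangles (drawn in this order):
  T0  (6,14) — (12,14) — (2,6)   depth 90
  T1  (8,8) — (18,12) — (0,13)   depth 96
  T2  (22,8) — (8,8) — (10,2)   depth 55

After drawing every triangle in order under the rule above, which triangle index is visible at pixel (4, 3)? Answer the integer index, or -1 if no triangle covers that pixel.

T0:
  2·area = 48  (B↔C swapped to make it positive)
  edge (6, 14)→(2, 6): d=(-4,-8) top-left  bias=+0
  edge (2, 6)→(12, 14): d=(10,8) right/bottom  bias=-1
  edge (12, 14)→(6, 14): d=(-6,0) right/bottom  bias=-1
    (1,3)@(3, 7): e=[4,2,42] → █
    (2,3)@(5, 7): e=[20,-14,42] → ·
    (1,4)@(3, 9): e=[-4,22,30] → ·
    (2,4)@(5, 9): e=[12,6,30] → █
    (3,4)@(7, 9): e=[28,-10,30] → ·
    (2,5)@(5, 11): e=[4,26,18] → █
    (3,5)@(7, 11): e=[20,10,18] → █
    (4,5)@(9, 11): e=[36,-6,18] → ·
    (2,6)@(5, 13): e=[-4,46,6] → ·
    (3,6)@(7, 13): e=[12,30,6] → █
    (4,6)@(9, 13): e=[28,14,6] → █
    (5,6)@(11, 13): e=[44,-2,6] → ·
  covered (6 px):
    · · · · · · · · · · ·
    · · · · · · · · · · ·
    · · · · · · · · · · ·
    · █ · · · · · · · · ·
    · · █ · · · · · · · ·
    · · █ █ · · · · · · ·
    · · · █ █ · · · · · ·
    · · · · · · · · · · ·
    · · · · · · · · · · ·
    · · · · · · · · · · ·
T1:
  2·area = 82
  edge (8, 8)→(18, 12): d=(10,4) right/bottom  bias=-1
  edge (18, 12)→(0, 13): d=(-18,1) right/bottom  bias=-1
  edge (0, 13)→(8, 8): d=(8,-5) top-left  bias=+0
    (3,4)@(7, 9): e=[14,65,3] → █
    (4,4)@(9, 9): e=[6,63,13] → █
    (5,4)@(11, 9): e=[-2,61,23] → ·
    (2,5)@(5, 11): e=[42,31,9] → █
    (5,5)@(11, 11): e=[18,25,39] → █
    (6,5)@(13, 11): e=[10,23,49] → █
    (7,5)@(15, 11): e=[2,21,59] → █
    (8,5)@(17, 11): e=[-6,19,69] → ·
    (2,6)@(5, 13): e=[62,-5,25] → ·
    (3,6)@(7, 13): e=[54,-7,35] → ·
    (4,6)@(9, 13): e=[46,-9,45] → ·
    (5,6)@(11, 13): e=[38,-11,55] → ·
  covered (8 px):
    · · · · · · · · · · ·
    · · · · · · · · · · ·
    · · · · · · · · · · ·
    · · · · · · · · · · ·
    · · · █ █ · · · · · ·
    · · █ █ █ █ █ █ · · ·
    · · · · · · · · · · ·
    · · · · · · · · · · ·
    · · · · · · · · · · ·
    · · · · · · · · · · ·
T2:
  2·area = 84
  edge (22, 8)→(8, 8): d=(-14,0) right/bottom  bias=-1
  edge (8, 8)→(10, 2): d=(2,-6) top-left  bias=+0
  edge (10, 2)→(22, 8): d=(12,6) right/bottom  bias=-1
    (5,1)@(11, 3): e=[70,8,6] → █
    (6,1)@(13, 3): e=[70,20,-6] → ·
    (4,2)@(9, 5): e=[42,0,42] → █  [on edge]
    (6,2)@(13, 5): e=[42,24,18] → █
    (7,2)@(15, 5): e=[42,36,6] → █
    (8,2)@(17, 5): e=[42,48,-6] → ·
    (4,3)@(9, 7): e=[14,4,66] → █
    (8,3)@(17, 7): e=[14,52,18] → █
    (9,3)@(19, 7): e=[14,64,6] → █
    (10,3)@(21, 7): e=[14,76,-6] → ·
    (4,4)@(9, 9): e=[-14,8,90] → ·
    (5,4)@(11, 9): e=[-14,20,78] → ·
    (3,5)@(7, 11): e=[-42,0,126] → ·  [on edge]
    (2,8)@(5, 17): e=[-126,0,210] → ·  [on edge]
  covered (11 px):
    · · · · · · · · · · ·
    · · · · · █ · · · · ·
    · · · · █ █ █ █ · · ·
    · · · · █ █ █ █ █ █ ·
    · · · · · · · · · · ·
    · · · · · · · · · · ·
    · · · · · · · · · · ·
    · · · · · · · · · · ·
    · · · · · · · · · · ·
    · · · · · · · · · · ·

Z-buffer (winner per pixel, '.' = empty):
  . . . . . . . . . . .
  . . . . . 2 . . . . .
  . . . . 2 2 2 2 . . .
  . 0 . . 2 2 2 2 2 2 .
  . . 0 1 1 . . . . . .
  . . 1 1 1 1 1 1 . . .
  . . . 0 0 . . . . . .
  . . . . . . . . . . .
  . . . . . . . . . . .
  . . . . . . . . . . .

Result: 2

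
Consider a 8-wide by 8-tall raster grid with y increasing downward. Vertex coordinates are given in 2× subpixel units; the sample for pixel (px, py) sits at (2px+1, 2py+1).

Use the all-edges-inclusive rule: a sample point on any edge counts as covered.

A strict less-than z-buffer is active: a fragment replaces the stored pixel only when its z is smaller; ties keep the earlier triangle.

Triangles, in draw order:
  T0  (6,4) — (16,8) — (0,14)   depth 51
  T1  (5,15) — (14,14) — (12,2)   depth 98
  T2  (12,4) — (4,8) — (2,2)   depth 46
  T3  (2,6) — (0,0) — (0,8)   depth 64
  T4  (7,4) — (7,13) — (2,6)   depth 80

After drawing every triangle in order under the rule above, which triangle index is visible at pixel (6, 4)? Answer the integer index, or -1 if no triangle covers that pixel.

T0:
  2·area = 124
  edge (6, 4)→(16, 8): d=(10,4) inclusive
  edge (16, 8)→(0, 14): d=(-16,6) inclusive
  edge (0, 14)→(6, 4): d=(6,-10) inclusive
    (3,2)@(7, 5): e=[6,102,16] → X
    (4,2)@(9, 5): e=[-2,90,36] → .
    (2,3)@(5, 7): e=[34,82,8] → X
    (4,3)@(9, 7): e=[18,58,48] → X
    (5,3)@(11, 7): e=[10,46,68] → X
    (6,3)@(13, 7): e=[2,34,88] → X
    (7,3)@(15, 7): e=[-6,22,108] → .
    (1,4)@(3, 9): e=[62,62,0] → X  [on edge]
    (7,4)@(15, 9): e=[14,-10,120] → .
    (1,5)@(3, 11): e=[82,30,12] → X
    (4,5)@(9, 11): e=[58,-6,72] → .
    (5,5)@(11, 11): e=[50,-18,92] → .
  covered (16 px):
    . . . . . . . .
    . . . . . . . .
    . . . X . . . .
    . . X X X X X .
    . X X X X X X .
    . X X X . . . .
    X . . . . . . .
    . . . . . . . .
T1:
  2·area = 110  (B↔C swapped to make it positive)
  edge (5, 15)→(12, 2): d=(7,-13) inclusive
  edge (12, 2)→(14, 14): d=(2,12) inclusive
  edge (14, 14)→(5, 15): d=(-9,1) inclusive
    (5,2)@(11, 5): e=[8,18,84] → X
    (6,2)@(13, 5): e=[34,-6,82] → .
    (5,3)@(11, 7): e=[22,22,66] → X
    (6,3)@(13, 7): e=[48,-2,64] → .
    (4,4)@(9, 9): e=[10,50,50] → X
    (6,4)@(13, 9): e=[62,2,46] → X
    (7,4)@(15, 9): e=[88,-22,44] → .
    (4,5)@(9, 11): e=[24,54,32] → X
    (7,5)@(15, 11): e=[102,-18,26] → .
    (3,6)@(7, 13): e=[12,82,16] → X
    (7,6)@(15, 13): e=[116,-14,8] → .
    (2,7)@(5, 15): e=[0,110,0] → X  [on edge]
  covered (13 px):
    . . . . . . . .
    . . . . . . . .
    . . . . . X . .
    . . . . . X . .
    . . . . X X X .
    . . . . X X X .
    . . . X X X X .
    . . X . . . . .
T2:
  2·area = 56
  edge (12, 4)→(4, 8): d=(-8,4) inclusive
  edge (4, 8)→(2, 2): d=(-2,-6) inclusive
  edge (2, 2)→(12, 4): d=(10,2) inclusive
    (1,1)@(3, 3): e=[44,4,8] → X
    (2,1)@(5, 3): e=[36,16,4] → X
    (3,1)@(7, 3): e=[28,28,0] → X  [on edge]
    (4,1)@(9, 3): e=[20,40,-4] → .
    (1,2)@(3, 5): e=[28,0,28] → X  [on edge]
    (4,2)@(9, 5): e=[4,36,16] → X
    (5,2)@(11, 5): e=[-4,48,12] → .
    (1,3)@(3, 7): e=[12,-4,48] → .
    (2,3)@(5, 7): e=[4,8,44] → X
    (3,3)@(7, 7): e=[-4,20,40] → .
    (4,3)@(9, 7): e=[-12,32,36] → .
    (2,4)@(5, 9): e=[-12,4,64] → .
    (2,5)@(5, 11): e=[-28,0,84] → .  [on edge]
  covered (8 px):
    . . . . . . . .
    . X X X . . . .
    . X X X X . . .
    . . X . . . . .
    . . . . . . . .
    . . . . . . . .
    . . . . . . . .
    . . . . . . . .
T3:
  2·area = 16  (B↔C swapped to make it positive)
  edge (2, 6)→(0, 8): d=(-2,2) inclusive
  edge (0, 8)→(0, 0): d=(0,-8) inclusive
  edge (0, 0)→(2, 6): d=(2,6) inclusive
    (3,0)@(7, 1): e=[0,56,-40] → .  [on edge]
    (0,1)@(1, 3): e=[8,8,0] → X  [on edge]
    (1,1)@(3, 3): e=[4,24,-12] → .
    (2,1)@(5, 3): e=[0,40,-24] → .  [on edge]
    (0,2)@(1, 5): e=[4,8,4] → X
    (1,2)@(3, 5): e=[0,24,-8] → .  [on edge]
    (0,3)@(1, 7): e=[0,8,8] → X  [on edge]
    (1,3)@(3, 7): e=[-4,24,-4] → .
    (0,4)@(1, 9): e=[-4,8,12] → .
    (1,4)@(3, 9): e=[-8,24,0] → .  [on edge]
    (2,7)@(5, 15): e=[-24,40,0] → .  [on edge]
  covered (3 px):
    . . . . . . . .
    X . . . . . . .
    X . . . . . . .
    X . . . . . . .
    . . . . . . . .
    . . . . . . . .
    . . . . . . . .
    . . . . . . . .
T4:
  2·area = 45
  edge (7, 4)→(7, 13): d=(0,9) inclusive
  edge (7, 13)→(2, 6): d=(-5,-7) inclusive
  edge (2, 6)→(7, 4): d=(5,-2) inclusive
    (3,0)@(7, 1): e=[0,60,-15] → .  [on edge]
    (3,1)@(7, 3): e=[0,50,-5] → .  [on edge]
    (2,2)@(5, 5): e=[18,26,1] → X
    (3,2)@(7, 5): e=[0,40,5] → X  [on edge]
    (4,2)@(9, 5): e=[-18,54,9] → .
    (1,3)@(3, 7): e=[36,2,7] → X
    (3,3)@(7, 7): e=[0,30,15] → X  [on edge]
    (4,3)@(9, 7): e=[-18,44,19] → .
    (1,4)@(3, 9): e=[36,-8,17] → .
    (2,4)@(5, 9): e=[18,6,21] → X
    (3,4)@(7, 9): e=[0,20,25] → X  [on edge]
    (4,4)@(9, 9): e=[-18,34,29] → .
    (3,5)@(7, 11): e=[0,10,35] → X  [on edge]
    (3,6)@(7, 13): e=[0,0,45] → X  [on edge]
    (3,7)@(7, 15): e=[0,-10,55] → .  [on edge]
  covered (9 px):
    . . . . . . . .
    . . . . . . . .
    . . X X . . . .
    . X X X . . . .
    . . X X . . . .
    . . . X . . . .
    . . . X . . . .
    . . . . . . . .

Z-buffer (winner per pixel, '.' = empty):
  . . . . . . . .
  3 2 2 2 . . . .
  3 2 2 2 2 1 . .
  3 4 2 0 0 0 0 .
  . 0 0 0 0 0 0 .
  . 0 0 0 1 1 1 .
  0 . . 4 1 1 1 .
  . . 1 . . . . .

Result: 0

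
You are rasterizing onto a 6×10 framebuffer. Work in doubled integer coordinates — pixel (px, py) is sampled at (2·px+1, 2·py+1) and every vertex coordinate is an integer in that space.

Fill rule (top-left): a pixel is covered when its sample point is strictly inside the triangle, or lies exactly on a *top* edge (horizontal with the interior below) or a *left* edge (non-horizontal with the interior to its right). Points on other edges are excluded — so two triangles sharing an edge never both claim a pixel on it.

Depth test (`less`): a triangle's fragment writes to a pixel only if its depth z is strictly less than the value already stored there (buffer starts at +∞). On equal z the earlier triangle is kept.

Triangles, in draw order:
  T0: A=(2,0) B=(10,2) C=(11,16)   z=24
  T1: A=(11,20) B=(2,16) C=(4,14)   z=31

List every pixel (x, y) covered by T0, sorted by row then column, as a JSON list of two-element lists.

T0:
  2·area = 110
  edge (2, 0)→(10, 2): d=(8,2) right/bottom  bias=-1
  edge (10, 2)→(11, 16): d=(1,14) right/bottom  bias=-1
  edge (11, 16)→(2, 0): d=(-9,-16) top-left  bias=+0
    (1,0)@(3, 1): e=[6,97,7] → █
    (2,0)@(5, 1): e=[2,69,39] → █
    (3,0)@(7, 1): e=[-2,41,71] → ·
    (1,1)@(3, 3): e=[22,99,-11] → ·
    (2,1)@(5, 3): e=[18,71,21] → █
    (3,1)@(7, 3): e=[14,43,53] → █
    (4,1)@(9, 3): e=[10,15,85] → █
    (5,1)@(11, 3): e=[6,-13,117] → ·
    (2,2)@(5, 5): e=[34,73,3] → █
    (5,2)@(11, 5): e=[22,-11,99] → ·
    (2,3)@(5, 7): e=[50,75,-15] → ·
    (3,3)@(7, 7): e=[46,47,17] → █
  covered (12 px):
    · █ █ · · ·
    · · █ █ █ ·
    · · █ █ █ ·
    · · · █ █ ·
    · · · · █ ·
    · · · · █ ·
    · · · · · ·
    · · · · · ·
    · · · · · ·
    · · · · · ·
T1:
  2·area = 26
  edge (11, 20)→(2, 16): d=(-9,-4) top-left  bias=+0
  edge (2, 16)→(4, 14): d=(2,-2) top-left  bias=+0
  edge (4, 14)→(11, 20): d=(7,6) right/bottom  bias=-1
    (5,3)@(11, 7): e=[117,0,-91] → ·  [on edge]
    (4,4)@(9, 9): e=[91,0,-65] → ·  [on edge]
    (3,5)@(7, 11): e=[65,0,-39] → ·  [on edge]
    (2,6)@(5, 13): e=[39,0,-13] → ·  [on edge]
    (1,7)@(3, 15): e=[13,0,13] → █  [on edge]
    (2,7)@(5, 15): e=[21,4,1] → █
    (3,7)@(7, 15): e=[29,8,-11] → ·
    (0,8)@(1, 17): e=[-13,0,39] → ·  [on edge]
    (1,8)@(3, 17): e=[-5,4,27] → ·
    (2,8)@(5, 17): e=[3,8,15] → █
    (3,8)@(7, 17): e=[11,12,3] → █
    (4,8)@(9, 17): e=[19,16,-9] → ·
  covered (5 px):
    · · · · · ·
    · · · · · ·
    · · · · · ·
    · · · · · ·
    · · · · · ·
    · · · · · ·
    · · · · · ·
    · █ █ · · ·
    · · █ █ · ·
    · · · · █ ·

Result: [[1,0],[2,0],[2,1],[3,1],[4,1],[2,2],[3,2],[4,2],[3,3],[4,3],[4,4],[4,5]]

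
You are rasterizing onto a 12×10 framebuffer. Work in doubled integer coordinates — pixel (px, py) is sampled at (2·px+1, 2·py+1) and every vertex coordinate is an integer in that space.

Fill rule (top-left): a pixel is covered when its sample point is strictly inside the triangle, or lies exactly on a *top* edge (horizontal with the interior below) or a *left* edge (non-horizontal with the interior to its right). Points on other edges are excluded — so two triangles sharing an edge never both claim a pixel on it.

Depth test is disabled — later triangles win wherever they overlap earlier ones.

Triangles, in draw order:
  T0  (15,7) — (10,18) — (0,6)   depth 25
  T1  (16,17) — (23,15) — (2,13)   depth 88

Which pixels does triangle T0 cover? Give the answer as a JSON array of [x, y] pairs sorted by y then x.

T0:
  2·area = 170
  edge (15, 7)→(10, 18): d=(-5,11) right/bottom  bias=-1
  edge (10, 18)→(0, 6): d=(-10,-12) top-left  bias=+0
  edge (0, 6)→(15, 7): d=(15,1) right/bottom  bias=-1
    (0,3)@(1, 7): e=[154,2,14] → X
    (1,3)@(3, 7): e=[132,26,12] → X
    (2,3)@(5, 7): e=[110,50,10] → X
    (3,3)@(7, 7): e=[88,74,8] → X
    (4,3)@(9, 7): e=[66,98,6] → X
    (5,3)@(11, 7): e=[44,122,4] → X
    (6,3)@(13, 7): e=[22,146,2] → X
    (7,3)@(15, 7): e=[0,170,0] → .  [on edge]
    (0,4)@(1, 9): e=[144,-18,44] → .
    (1,4)@(3, 9): e=[122,6,42] → X
    (7,4)@(15, 9): e=[-10,150,30] → .
    (1,5)@(3, 11): e=[112,-14,72] → .
  covered (23 px):
    . . . . . . . . . . . .
    . . . . . . . . . . . .
    . . . . . . . . . . . .
    X X X X X X X . . . . .
    . X X X X X X . . . . .
    . . X X X X X . . . . .
    . . . X X X . . . . . .
    . . . . X X . . . . . .
    . . . . . . . . . . . .
    . . . . . . . . . . . .
T1:
  2·area = 56  (B↔C swapped to make it positive)
  edge (16, 17)→(2, 13): d=(-14,-4) top-left  bias=+0
  edge (2, 13)→(23, 15): d=(21,2) right/bottom  bias=-1
  edge (23, 15)→(16, 17): d=(-7,2) right/bottom  bias=-1
    (4,7)@(9, 15): e=[0,28,28] → X  [on edge]
    (5,7)@(11, 15): e=[8,24,24] → X
    (6,7)@(13, 15): e=[16,20,20] → X
    (7,7)@(15, 15): e=[24,16,16] → X
    (8,7)@(17, 15): e=[32,12,12] → X
    (9,7)@(19, 15): e=[40,8,8] → X
    (10,7)@(21, 15): e=[48,4,4] → X
    (11,7)@(23, 15): e=[56,0,0] → .  [on edge]
    (4,8)@(9, 17): e=[-28,70,14] → .
    (5,8)@(11, 17): e=[-20,66,10] → .
    (6,8)@(13, 17): e=[-12,62,6] → .
    (7,8)@(15, 17): e=[-4,58,2] → .
    (4,9)@(9, 19): e=[-56,112,0] → .  [on edge]
    (11,9)@(23, 19): e=[0,84,-28] → .  [on edge]
  covered (7 px):
    . . . . . . . . . . . .
    . . . . . . . . . . . .
    . . . . . . . . . . . .
    . . . . . . . . . . . .
    . . . . . . . . . . . .
    . . . . . . . . . . . .
    . . . . . . . . . . . .
    . . . . X X X X X X X .
    . . . . . . . . . . . .
    . . . . . . . . . . . .

Result: [[0,3],[1,3],[2,3],[3,3],[4,3],[5,3],[6,3],[1,4],[2,4],[3,4],[4,4],[5,4],[6,4],[2,5],[3,5],[4,5],[5,5],[6,5],[3,6],[4,6],[5,6],[4,7],[5,7]]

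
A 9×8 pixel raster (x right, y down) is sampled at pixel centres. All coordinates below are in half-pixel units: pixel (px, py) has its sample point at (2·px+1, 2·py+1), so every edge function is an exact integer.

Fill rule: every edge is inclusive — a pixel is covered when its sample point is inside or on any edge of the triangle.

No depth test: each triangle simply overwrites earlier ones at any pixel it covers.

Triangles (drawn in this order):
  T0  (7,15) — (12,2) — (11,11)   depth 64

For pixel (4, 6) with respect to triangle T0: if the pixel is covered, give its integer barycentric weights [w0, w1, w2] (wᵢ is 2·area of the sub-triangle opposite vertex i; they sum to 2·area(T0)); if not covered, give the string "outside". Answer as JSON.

T0:
  2·area = 32
  edge (7, 15)→(12, 2): d=(5,-13) inclusive
  edge (12, 2)→(11, 11): d=(-1,9) inclusive
  edge (11, 11)→(7, 15): d=(-4,4) inclusive
    (5,2)@(11, 5): e=[2,6,24] → X
    (6,2)@(13, 5): e=[28,-12,16] → .
    (8,2)@(17, 5): e=[80,-48,0] → .  [on edge]
    (5,3)@(11, 7): e=[12,4,16] → X
    (6,3)@(13, 7): e=[38,-14,8] → .
    (7,3)@(15, 7): e=[64,-32,0] → .  [on edge]
    (5,4)@(11, 9): e=[22,2,8] → X
    (6,4)@(13, 9): e=[48,-16,0] → .  [on edge]
    (4,5)@(9, 11): e=[6,18,8] → X
    (5,5)@(11, 11): e=[32,0,0] → X  [on edge]
    (6,5)@(13, 11): e=[58,-18,-8] → .
    (4,6)@(9, 13): e=[16,16,0] → X  [on edge]
    (3,7)@(7, 15): e=[0,32,0] → X  [on edge]
  covered (7 px):
    . . . . . . . . .
    . . . . . . . . .
    . . . . . X . . .
    . . . . . X . . .
    . . . . . X . . .
    . . . . X X . . .
    . . . . X . . . .
    . . . X . . . . .

Result: [16,0,16]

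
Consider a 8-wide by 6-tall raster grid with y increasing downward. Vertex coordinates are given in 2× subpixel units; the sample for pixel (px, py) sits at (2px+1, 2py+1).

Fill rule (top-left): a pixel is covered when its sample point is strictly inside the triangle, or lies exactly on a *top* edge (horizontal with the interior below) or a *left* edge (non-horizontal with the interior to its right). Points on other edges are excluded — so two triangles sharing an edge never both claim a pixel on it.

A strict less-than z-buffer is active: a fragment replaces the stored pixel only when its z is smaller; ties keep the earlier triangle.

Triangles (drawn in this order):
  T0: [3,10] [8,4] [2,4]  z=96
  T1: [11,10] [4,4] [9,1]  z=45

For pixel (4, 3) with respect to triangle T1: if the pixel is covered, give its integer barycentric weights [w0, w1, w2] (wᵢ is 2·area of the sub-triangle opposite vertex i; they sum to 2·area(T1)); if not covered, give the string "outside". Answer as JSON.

T0:
  2·area = 36  (B↔C swapped to make it positive)
  edge (3, 10)→(2, 4): d=(-1,-6) top-left  bias=+0
  edge (2, 4)→(8, 4): d=(6,0) top-left  bias=+0
  edge (8, 4)→(3, 10): d=(-5,6) right/bottom  bias=-1
    (1,2)@(3, 5): e=[5,6,25] → X
    (2,2)@(5, 5): e=[17,6,13] → X
    (3,2)@(7, 5): e=[29,6,1] → X
    (4,2)@(9, 5): e=[41,6,-11] → .
    (1,3)@(3, 7): e=[3,18,15] → X
    (3,3)@(7, 7): e=[27,18,-9] → .
    (1,4)@(3, 9): e=[1,30,5] → X
    (2,4)@(5, 9): e=[13,30,-7] → .
    (1,5)@(3, 11): e=[-1,42,-5] → .
  covered (6 px):
    . . . . . . . .
    . . . . . . . .
    . X X X . . . .
    . X X . . . . .
    . X . . . . . .
    . . . . . . . .
T1:
  2·area = 51
  edge (11, 10)→(4, 4): d=(-7,-6) top-left  bias=+0
  edge (4, 4)→(9, 1): d=(5,-3) top-left  bias=+0
  edge (9, 1)→(11, 10): d=(2,9) right/bottom  bias=-1
    (4,0)@(9, 1): e=[51,0,0] → .  [on edge]
    (3,1)@(7, 3): e=[25,4,22] → X
    (4,1)@(9, 3): e=[37,10,4] → X
    (5,1)@(11, 3): e=[49,16,-14] → .
    (3,2)@(7, 5): e=[11,14,26] → X
    (5,2)@(11, 5): e=[35,26,-10] → .
    (3,3)@(7, 7): e=[-3,24,30] → .
    (4,3)@(9, 7): e=[9,30,12] → X
    (5,3)@(11, 7): e=[21,36,-6] → .
    (4,4)@(9, 9): e=[-5,40,16] → .
  covered (5 px):
    . . . . . . . .
    . . . X X . . .
    . . . X X . . .
    . . . . X . . .
    . . . . . . . .
    . . . . . . . .

Result: [30,12,9]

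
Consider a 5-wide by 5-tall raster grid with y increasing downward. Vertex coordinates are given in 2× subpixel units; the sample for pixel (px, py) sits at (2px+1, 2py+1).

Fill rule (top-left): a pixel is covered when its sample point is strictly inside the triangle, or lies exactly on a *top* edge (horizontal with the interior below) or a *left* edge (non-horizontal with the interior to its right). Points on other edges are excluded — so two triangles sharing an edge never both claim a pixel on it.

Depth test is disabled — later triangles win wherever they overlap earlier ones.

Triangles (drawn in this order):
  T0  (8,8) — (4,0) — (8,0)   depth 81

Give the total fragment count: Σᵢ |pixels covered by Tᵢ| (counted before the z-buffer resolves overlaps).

T0:
  2·area = 32
  edge (8, 8)→(4, 0): d=(-4,-8) top-left  bias=+0
  edge (4, 0)→(8, 0): d=(4,0) top-left  bias=+0
  edge (8, 0)→(8, 8): d=(0,8) right/bottom  bias=-1
    (2,0)@(5, 1): e=[4,4,24] → █
    (3,0)@(7, 1): e=[20,4,8] → █
    (4,0)@(9, 1): e=[36,4,-8] → ·
    (2,1)@(5, 3): e=[-4,12,24] → ·
    (3,1)@(7, 3): e=[12,12,8] → █
    (4,1)@(9, 3): e=[28,12,-8] → ·
    (3,2)@(7, 5): e=[4,20,8] → █
    (4,2)@(9, 5): e=[20,20,-8] → ·
    (3,3)@(7, 7): e=[-4,28,8] → ·
  covered (4 px):
    · · █ █ ·
    · · · █ ·
    · · · █ ·
    · · · · ·
    · · · · ·

Answer: 4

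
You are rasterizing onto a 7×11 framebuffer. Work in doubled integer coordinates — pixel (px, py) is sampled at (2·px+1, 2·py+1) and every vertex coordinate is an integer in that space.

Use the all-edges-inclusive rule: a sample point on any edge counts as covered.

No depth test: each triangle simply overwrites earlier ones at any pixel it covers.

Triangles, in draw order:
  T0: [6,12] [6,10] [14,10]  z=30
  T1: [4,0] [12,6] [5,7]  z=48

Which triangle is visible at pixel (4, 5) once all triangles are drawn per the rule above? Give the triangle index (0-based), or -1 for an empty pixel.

T0:
  2·area = 16
  edge (6, 12)→(6, 10): d=(0,-2) inclusive
  edge (6, 10)→(14, 10): d=(8,0) inclusive
  edge (14, 10)→(6, 12): d=(-8,2) inclusive
    (3,5)@(7, 11): e=[2,8,6] → █
    (4,5)@(9, 11): e=[6,8,2] → █
    (5,5)@(11, 11): e=[10,8,-2] → ·
    (3,6)@(7, 13): e=[2,24,-10] → ·
    (4,6)@(9, 13): e=[6,24,-14] → ·
  covered (2 px):
    · · · · · · ·
    · · · · · · ·
    · · · · · · ·
    · · · · · · ·
    · · · · · · ·
    · · · █ █ · ·
    · · · · · · ·
    · · · · · · ·
    · · · · · · ·
    · · · · · · ·
    · · · · · · ·
T1:
  2·area = 50
  edge (4, 0)→(12, 6): d=(8,6) inclusive
  edge (12, 6)→(5, 7): d=(-7,1) inclusive
  edge (5, 7)→(4, 0): d=(-1,-7) inclusive
    (2,0)@(5, 1): e=[2,42,6] → █
    (3,0)@(7, 1): e=[-10,40,20] → ·
    (2,1)@(5, 3): e=[18,28,4] → █
    (3,1)@(7, 3): e=[6,26,18] → █
    (4,1)@(9, 3): e=[-6,24,32] → ·
    (2,2)@(5, 5): e=[34,14,2] → █
    (4,2)@(9, 5): e=[10,10,30] → █
    (5,2)@(11, 5): e=[-2,8,44] → ·
    (2,3)@(5, 7): e=[50,0,0] → █  [on edge]
    (3,3)@(7, 7): e=[38,-2,14] → ·
    (4,3)@(9, 7): e=[26,-4,28] → ·
    (2,4)@(5, 9): e=[66,-14,-2] → ·
    (3,10)@(7, 21): e=[150,-100,0] → ·  [on edge]
  covered (7 px):
    · · █ · · · ·
    · · █ █ · · ·
    · · █ █ █ · ·
    · · █ · · · ·
    · · · · · · ·
    · · · · · · ·
    · · · · · · ·
    · · · · · · ·
    · · · · · · ·
    · · · · · · ·
    · · · · · · ·

Z-buffer (winner per pixel, '.' = empty):
  . . 1 . . . .
  . . 1 1 . . .
  . . 1 1 1 . .
  . . 1 . . . .
  . . . . . . .
  . . . 0 0 . .
  . . . . . . .
  . . . . . . .
  . . . . . . .
  . . . . . . .
  . . . . . . .

Result: 0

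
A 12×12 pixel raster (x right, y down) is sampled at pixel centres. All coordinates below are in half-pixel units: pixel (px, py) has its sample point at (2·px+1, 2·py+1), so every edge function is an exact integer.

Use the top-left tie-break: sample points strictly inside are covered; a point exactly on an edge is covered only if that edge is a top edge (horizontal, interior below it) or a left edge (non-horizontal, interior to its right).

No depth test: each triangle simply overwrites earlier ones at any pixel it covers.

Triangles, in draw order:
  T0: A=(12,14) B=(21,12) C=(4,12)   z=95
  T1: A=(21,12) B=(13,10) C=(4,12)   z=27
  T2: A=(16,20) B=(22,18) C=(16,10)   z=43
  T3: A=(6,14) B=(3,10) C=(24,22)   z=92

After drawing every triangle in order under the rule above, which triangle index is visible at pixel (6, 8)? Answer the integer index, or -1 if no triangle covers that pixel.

T0:
  2·area = 34  (B↔C swapped to make it positive)
  edge (12, 14)→(4, 12): d=(-8,-2) top-left  bias=+0
  edge (4, 12)→(21, 12): d=(17,0) top-left  bias=+0
  edge (21, 12)→(12, 14): d=(-9,2) right/bottom  bias=-1
    (4,6)@(9, 13): e=[2,17,15] → #
    (5,6)@(11, 13): e=[6,17,11] → #
    (6,6)@(13, 13): e=[10,17,7] → #
    (7,6)@(15, 13): e=[14,17,3] → #
    (8,6)@(17, 13): e=[18,17,-1] → ·
    (4,7)@(9, 15): e=[-14,51,-3] → ·
    (5,7)@(11, 15): e=[-10,51,-7] → ·
    (6,7)@(13, 15): e=[-6,51,-11] → ·
    (7,7)@(15, 15): e=[-2,51,-15] → ·
  covered (4 px):
    · · · · · · · · · · · ·
    · · · · · · · · · · · ·
    · · · · · · · · · · · ·
    · · · · · · · · · · · ·
    · · · · · · · · · · · ·
    · · · · · · · · · · · ·
    · · · · # # # # · · · ·
    · · · · · · · · · · · ·
    · · · · · · · · · · · ·
    · · · · · · · · · · · ·
    · · · · · · · · · · · ·
    · · · · · · · · · · · ·
T1:
  2·area = 34  (B↔C swapped to make it positive)
  edge (21, 12)→(4, 12): d=(-17,0) right/bottom  bias=-1
  edge (4, 12)→(13, 10): d=(9,-2) top-left  bias=+0
  edge (13, 10)→(21, 12): d=(8,2) right/bottom  bias=-1
    (0,3)@(1, 7): e=[85,-51,0] → ·  [on edge]
    (4,4)@(9, 9): e=[51,-17,0] → ·  [on edge]
    (4,5)@(9, 11): e=[17,1,16] → #
    (5,5)@(11, 11): e=[17,5,12] → #
    (6,5)@(13, 11): e=[17,9,8] → #
    (7,5)@(15, 11): e=[17,13,4] → #
    (8,5)@(17, 11): e=[17,17,0] → ·  [on edge]
    (4,6)@(9, 13): e=[-17,19,32] → ·
    (5,6)@(11, 13): e=[-17,23,28] → ·
    (6,6)@(13, 13): e=[-17,27,24] → ·
    (7,6)@(15, 13): e=[-17,31,20] → ·
  covered (4 px):
    · · · · · · · · · · · ·
    · · · · · · · · · · · ·
    · · · · · · · · · · · ·
    · · · · · · · · · · · ·
    · · · · · · · · · · · ·
    · · · · # # # # · · · ·
    · · · · · · · · · · · ·
    · · · · · · · · · · · ·
    · · · · · · · · · · · ·
    · · · · · · · · · · · ·
    · · · · · · · · · · · ·
    · · · · · · · · · · · ·
T2:
  2·area = 60  (B↔C swapped to make it positive)
  edge (16, 20)→(16, 10): d=(0,-10) top-left  bias=+0
  edge (16, 10)→(22, 18): d=(6,8) right/bottom  bias=-1
  edge (22, 18)→(16, 20): d=(-6,2) right/bottom  bias=-1
    (8,6)@(17, 13): e=[10,10,40] → #
    (9,6)@(19, 13): e=[30,-6,36] → ·
    (8,7)@(17, 15): e=[10,22,28] → #
    (9,7)@(19, 15): e=[30,6,24] → #
    (10,7)@(21, 15): e=[50,-10,20] → ·
    (8,8)@(17, 17): e=[10,34,16] → #
    (10,8)@(21, 17): e=[50,2,8] → #
    (11,8)@(23, 17): e=[70,-14,4] → ·
    (8,9)@(17, 19): e=[10,46,4] → #
    (9,9)@(19, 19): e=[30,30,0] → ·  [on edge]
    (10,9)@(21, 19): e=[50,14,-4] → ·
    (6,10)@(13, 21): e=[-30,90,0] → ·  [on edge]
    (3,11)@(7, 23): e=[-90,150,0] → ·  [on edge]
  covered (7 px):
    · · · · · · · · · · · ·
    · · · · · · · · · · · ·
    · · · · · · · · · · · ·
    · · · · · · · · · · · ·
    · · · · · · · · · · · ·
    · · · · · · · · · · · ·
    · · · · · · · · # · · ·
    · · · · · · · · # # · ·
    · · · · · · · · # # # ·
    · · · · · · · · # · · ·
    · · · · · · · · · · · ·
    · · · · · · · · · · · ·
T3:
  2·area = 48
  edge (6, 14)→(3, 10): d=(-3,-4) top-left  bias=+0
  edge (3, 10)→(24, 22): d=(21,12) right/bottom  bias=-1
  edge (24, 22)→(6, 14): d=(-18,-8) top-left  bias=+0
    (3,6)@(7, 13): e=[7,15,26] → #
    (4,6)@(9, 13): e=[15,-9,42] → ·
    (3,7)@(7, 15): e=[1,57,-10] → ·
    (4,7)@(9, 15): e=[9,33,6] → #
    (5,7)@(11, 15): e=[17,9,22] → #
    (6,7)@(13, 15): e=[25,-15,38] → ·
    (4,8)@(9, 17): e=[3,75,-30] → ·
    (5,8)@(11, 17): e=[11,51,-14] → ·
    (6,8)@(13, 17): e=[19,27,2] → #
    (7,8)@(15, 17): e=[27,3,18] → #
    (8,8)@(17, 17): e=[35,-21,34] → ·
    (6,9)@(13, 19): e=[13,69,-34] → ·
  covered (5 px):
    · · · · · · · · · · · ·
    · · · · · · · · · · · ·
    · · · · · · · · · · · ·
    · · · · · · · · · · · ·
    · · · · · · · · · · · ·
    · · · · · · · · · · · ·
    · · · # · · · · · · · ·
    · · · · # # · · · · · ·
    · · · · · · # # · · · ·
    · · · · · · · · · · · ·
    · · · · · · · · · · · ·
    · · · · · · · · · · · ·

Z-buffer (winner per pixel, '.' = empty):
  . . . . . . . . . . . .
  . . . . . . . . . . . .
  . . . . . . . . . . . .
  . . . . . . . . . . . .
  . . . . . . . . . . . .
  . . . . 1 1 1 1 . . . .
  . . . 3 0 0 0 0 2 . . .
  . . . . 3 3 . . 2 2 . .
  . . . . . . 3 3 2 2 2 .
  . . . . . . . . 2 . . .
  . . . . . . . . . . . .
  . . . . . . . . . . . .

Final: 3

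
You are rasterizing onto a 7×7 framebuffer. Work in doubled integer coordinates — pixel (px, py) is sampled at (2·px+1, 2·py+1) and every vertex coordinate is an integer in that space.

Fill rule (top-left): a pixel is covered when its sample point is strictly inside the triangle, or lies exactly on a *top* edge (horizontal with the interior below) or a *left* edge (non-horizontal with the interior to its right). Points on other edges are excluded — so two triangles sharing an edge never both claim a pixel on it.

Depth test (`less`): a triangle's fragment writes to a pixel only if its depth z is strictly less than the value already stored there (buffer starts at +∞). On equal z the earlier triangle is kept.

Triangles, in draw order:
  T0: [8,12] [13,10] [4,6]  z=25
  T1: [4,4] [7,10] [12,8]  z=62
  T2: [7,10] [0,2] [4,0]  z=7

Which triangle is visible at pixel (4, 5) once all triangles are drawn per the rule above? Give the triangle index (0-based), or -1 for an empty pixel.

T0:
  2·area = 38  (B↔C swapped to make it positive)
  edge (8, 12)→(4, 6): d=(-4,-6) top-left  bias=+0
  edge (4, 6)→(13, 10): d=(9,4) right/bottom  bias=-1
  edge (13, 10)→(8, 12): d=(-5,2) right/bottom  bias=-1
    (2,3)@(5, 7): e=[2,5,31] → █
    (3,3)@(7, 7): e=[14,-3,27] → ·
    (2,4)@(5, 9): e=[-6,23,21] → ·
    (3,4)@(7, 9): e=[6,15,17] → █
    (4,4)@(9, 9): e=[18,7,13] → █
    (5,4)@(11, 9): e=[30,-1,9] → ·
    (3,5)@(7, 11): e=[-2,33,7] → ·
    (4,5)@(9, 11): e=[10,25,3] → █
    (5,5)@(11, 11): e=[22,17,-1] → ·
    (4,6)@(9, 13): e=[2,43,-7] → ·
  covered (4 px):
    · · · · · · ·
    · · · · · · ·
    · · · · · · ·
    · · █ · · · ·
    · · · █ █ · ·
    · · · · █ · ·
    · · · · · · ·
T1:
  2·area = 36  (B↔C swapped to make it positive)
  edge (4, 4)→(12, 8): d=(8,4) right/bottom  bias=-1
  edge (12, 8)→(7, 10): d=(-5,2) right/bottom  bias=-1
  edge (7, 10)→(4, 4): d=(-3,-6) top-left  bias=+0
    (2,2)@(5, 5): e=[4,29,3] → █
    (3,2)@(7, 5): e=[-4,25,15] → ·
    (2,3)@(5, 7): e=[20,19,-3] → ·
    (3,3)@(7, 7): e=[12,15,9] → █
    (4,3)@(9, 7): e=[4,11,21] → █
    (5,3)@(11, 7): e=[-4,7,33] → ·
    (3,4)@(7, 9): e=[28,5,3] → █
    (5,4)@(11, 9): e=[12,-3,27] → ·
    (3,5)@(7, 11): e=[44,-5,-3] → ·
    (4,5)@(9, 11): e=[36,-9,9] → ·
  covered (5 px):
    · · · · · · ·
    · · · · · · ·
    · · █ · · · ·
    · · · █ █ · ·
    · · · █ █ · ·
    · · · · · · ·
    · · · · · · ·
T2:
  2·area = 46
  edge (7, 10)→(0, 2): d=(-7,-8) top-left  bias=+0
  edge (0, 2)→(4, 0): d=(4,-2) top-left  bias=+0
  edge (4, 0)→(7, 10): d=(3,10) right/bottom  bias=-1
    (1,0)@(3, 1): e=[31,2,13] → █
    (2,0)@(5, 1): e=[47,6,-7] → ·
    (0,1)@(1, 3): e=[1,6,39] → █
    (2,1)@(5, 3): e=[33,14,-1] → ·
    (0,2)@(1, 5): e=[-13,14,45] → ·
    (1,2)@(3, 5): e=[3,18,25] → █
    (2,2)@(5, 5): e=[19,22,5] → █
    (3,2)@(7, 5): e=[35,26,-15] → ·
    (1,3)@(3, 7): e=[-11,26,31] → ·
    (2,3)@(5, 7): e=[5,30,11] → █
    (3,3)@(7, 7): e=[21,34,-9] → ·
    (2,4)@(5, 9): e=[-9,38,17] → ·
  covered (6 px):
    · █ · · · · ·
    █ █ · · · · ·
    · █ █ · · · ·
    · · █ · · · ·
    · · · · · · ·
    · · · · · · ·
    · · · · · · ·

Z-buffer (winner per pixel, '.' = empty):
  . 2 . . . . .
  2 2 . . . . .
  . 2 2 . . . .
  . . 2 1 1 . .
  . . . 0 0 . .
  . . . . 0 . .
  . . . . . . .

Result: 0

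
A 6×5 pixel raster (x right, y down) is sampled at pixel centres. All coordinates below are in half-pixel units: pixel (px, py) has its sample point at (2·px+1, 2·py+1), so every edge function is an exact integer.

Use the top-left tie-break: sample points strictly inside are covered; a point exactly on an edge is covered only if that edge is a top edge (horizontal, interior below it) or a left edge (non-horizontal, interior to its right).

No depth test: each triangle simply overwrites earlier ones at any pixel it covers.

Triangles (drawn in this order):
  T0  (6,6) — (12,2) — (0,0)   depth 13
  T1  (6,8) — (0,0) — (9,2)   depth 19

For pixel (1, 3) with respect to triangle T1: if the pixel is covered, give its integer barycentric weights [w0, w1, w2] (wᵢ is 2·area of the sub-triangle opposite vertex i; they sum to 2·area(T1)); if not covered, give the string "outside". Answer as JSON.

T0:
  2·area = 60  (B↔C swapped to make it positive)
  edge (6, 6)→(0, 0): d=(-6,-6) top-left  bias=+0
  edge (0, 0)→(12, 2): d=(12,2) right/bottom  bias=-1
  edge (12, 2)→(6, 6): d=(-6,4) right/bottom  bias=-1
    (0,0)@(1, 1): e=[0,10,50] → █  [on edge]
    (1,0)@(3, 1): e=[12,6,42] → █
    (2,0)@(5, 1): e=[24,2,34] → █
    (3,0)@(7, 1): e=[36,-2,26] → ·
    (0,1)@(1, 3): e=[-12,34,38] → ·
    (1,1)@(3, 3): e=[0,30,30] → █  [on edge]
    (3,1)@(7, 3): e=[24,22,14] → █
    (4,1)@(9, 3): e=[36,18,6] → █
    (5,1)@(11, 3): e=[48,14,-2] → ·
    (1,2)@(3, 5): e=[-12,54,18] → ·
    (2,2)@(5, 5): e=[0,50,10] → █  [on edge]
    (4,2)@(9, 5): e=[24,42,-6] → ·
    (3,3)@(7, 7): e=[0,70,-10] → ·  [on edge]
    (4,4)@(9, 9): e=[0,90,-30] → ·  [on edge]
  covered (9 px):
    █ █ █ · · ·
    · █ █ █ █ ·
    · · █ █ · ·
    · · · · · ·
    · · · · · ·
T1:
  2·area = 60
  edge (6, 8)→(0, 0): d=(-6,-8) top-left  bias=+0
  edge (0, 0)→(9, 2): d=(9,2) right/bottom  bias=-1
  edge (9, 2)→(6, 8): d=(-3,6) right/bottom  bias=-1
    (0,0)@(1, 1): e=[2,7,51] → █
    (1,0)@(3, 1): e=[18,3,39] → █
    (2,0)@(5, 1): e=[34,-1,27] → ·
    (0,1)@(1, 3): e=[-10,25,45] → ·
    (1,1)@(3, 3): e=[6,21,33] → █
    (2,1)@(5, 3): e=[22,17,21] → █
    (3,1)@(7, 3): e=[38,13,9] → █
    (4,1)@(9, 3): e=[54,9,-3] → ·
    (1,2)@(3, 5): e=[-6,39,27] → ·
    (2,2)@(5, 5): e=[10,35,15] → █
    (4,2)@(9, 5): e=[42,27,-9] → ·
    (2,3)@(5, 7): e=[-2,53,9] → ·
  covered (7 px):
    █ █ · · · ·
    · █ █ █ · ·
    · · █ █ · ·
    · · · · · ·
    · · · · · ·

Result: "outside"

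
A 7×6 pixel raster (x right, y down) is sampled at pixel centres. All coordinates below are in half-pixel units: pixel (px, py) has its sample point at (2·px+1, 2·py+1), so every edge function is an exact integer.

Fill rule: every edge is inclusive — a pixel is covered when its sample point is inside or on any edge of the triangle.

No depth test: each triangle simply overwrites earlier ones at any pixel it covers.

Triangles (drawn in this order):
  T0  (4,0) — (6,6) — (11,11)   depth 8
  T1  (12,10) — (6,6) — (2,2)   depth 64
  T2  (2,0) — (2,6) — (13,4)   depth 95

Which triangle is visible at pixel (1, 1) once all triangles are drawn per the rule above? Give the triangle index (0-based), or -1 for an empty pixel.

T0:
  2·area = 20  (B↔C swapped to make it positive)
  edge (4, 0)→(11, 11): d=(7,11) inclusive
  edge (11, 11)→(6, 6): d=(-5,-5) inclusive
  edge (6, 6)→(4, 0): d=(-2,-6) inclusive
    (0,0)@(1, 1): e=[40,0,-20] → .  [on edge]
    (1,1)@(3, 3): e=[32,0,-12] → .  [on edge]
    (2,1)@(5, 3): e=[10,10,0] → X  [on edge]
    (3,1)@(7, 3): e=[-12,20,12] → .
    (2,2)@(5, 5): e=[24,0,-4] → .  [on edge]
    (3,2)@(7, 5): e=[2,10,8] → X
    (4,2)@(9, 5): e=[-20,20,20] → .
    (3,3)@(7, 7): e=[16,0,4] → X  [on edge]
    (4,3)@(9, 7): e=[-6,10,16] → .
    (3,4)@(7, 9): e=[30,-10,0] → .  [on edge]
    (4,4)@(9, 9): e=[8,0,12] → X  [on edge]
    (5,4)@(11, 9): e=[-14,10,24] → .
    (5,5)@(11, 11): e=[0,0,20] → X  [on edge]
  covered (5 px):
    . . . . . . .
    . . X . . . .
    . . . X . . .
    . . . X . . .
    . . . . X . .
    . . . . . X .
T1:
  2·area = 8
  edge (12, 10)→(6, 6): d=(-6,-4) inclusive
  edge (6, 6)→(2, 2): d=(-4,-4) inclusive
  edge (2, 2)→(12, 10): d=(10,8) inclusive
    (0,0)@(1, 1): e=[10,0,-2] → .  [on edge]
    (1,1)@(3, 3): e=[6,0,2] → X  [on edge]
    (2,1)@(5, 3): e=[14,8,-14] → .
    (1,2)@(3, 5): e=[-6,-8,22] → .
    (2,2)@(5, 5): e=[2,0,6] → X  [on edge]
    (3,2)@(7, 5): e=[10,8,-10] → .
    (2,3)@(5, 7): e=[-10,-8,26] → .
    (3,3)@(7, 7): e=[-2,0,10] → .  [on edge]
    (4,4)@(9, 9): e=[-6,0,14] → .  [on edge]
    (5,5)@(11, 11): e=[-10,0,18] → .  [on edge]
  covered (2 px):
    . . . . . . .
    . X . . . . .
    . . X . . . .
    . . . . . . .
    . . . . . . .
    . . . . . . .
T2:
  2·area = 66  (B↔C swapped to make it positive)
  edge (2, 0)→(13, 4): d=(11,4) inclusive
  edge (13, 4)→(2, 6): d=(-11,2) inclusive
  edge (2, 6)→(2, 0): d=(0,-6) inclusive
    (1,0)@(3, 1): e=[7,53,6] → X
    (2,0)@(5, 1): e=[-1,49,18] → .
    (1,1)@(3, 3): e=[29,31,6] → X
    (2,1)@(5, 3): e=[21,27,18] → X
    (3,1)@(7, 3): e=[13,23,30] → X
    (4,1)@(9, 3): e=[5,19,42] → X
    (5,1)@(11, 3): e=[-3,15,54] → .
    (1,2)@(3, 5): e=[51,9,6] → X
    (4,2)@(9, 5): e=[27,-3,42] → .
    (1,3)@(3, 7): e=[73,-13,6] → .
    (2,3)@(5, 7): e=[65,-17,18] → .
    (3,3)@(7, 7): e=[57,-21,30] → .
  covered (8 px):
    . X . . . . .
    . X X X X . .
    . X X X . . .
    . . . . . . .
    . . . . . . .
    . . . . . . .

Z-buffer (winner per pixel, '.' = empty):
  . 2 . . . . .
  . 2 2 2 2 . .
  . 2 2 2 . . .
  . . . 0 . . .
  . . . . 0 . .
  . . . . . 0 .

Final: 2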